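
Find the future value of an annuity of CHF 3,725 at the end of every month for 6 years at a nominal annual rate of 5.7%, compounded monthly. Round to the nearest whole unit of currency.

CHF 318,876

With 12 periods per year: i = 0.00475, n = 72.
FV = 3725 × [(1+0.00475)^72 − 1] / 0.00475 = 3725 × 85.604403 = 318,876.4007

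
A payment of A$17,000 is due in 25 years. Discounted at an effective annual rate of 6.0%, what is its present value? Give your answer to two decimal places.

A$3,960.98

PV = 17,000 / (1 + 0.06)^25 = 17,000 / 4.291871 = 3,960.9767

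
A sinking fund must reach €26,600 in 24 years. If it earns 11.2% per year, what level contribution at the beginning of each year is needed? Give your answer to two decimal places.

FV-annuity factor × (1+i) = 116.953909; PMT = 26600 / 116.953909 = 227.4400

€227.44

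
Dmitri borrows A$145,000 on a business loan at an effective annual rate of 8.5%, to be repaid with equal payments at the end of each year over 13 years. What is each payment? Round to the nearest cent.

PMT = 145000 / ( [1 − (1+0.085)^(−13)] / 0.085 ) = 145000 / 7.690955 = 18,853.3156

A$18,853.32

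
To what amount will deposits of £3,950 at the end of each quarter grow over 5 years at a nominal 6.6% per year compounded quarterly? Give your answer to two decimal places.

With 4 periods per year: i = 0.0165, n = 20.
FV = 3950 × [(1+0.0165)^20 − 1] / 0.0165 = 3950 × 23.468328 = 92,699.8937

£92,699.89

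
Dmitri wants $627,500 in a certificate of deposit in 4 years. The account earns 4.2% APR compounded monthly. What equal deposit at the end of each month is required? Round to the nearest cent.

$12,028.34

i = 0.042/12 = 0.0035 per month; n = 4·12 = 48.
PMT = 627500 / ( [(1+0.0035)^48 − 1] / 0.0035 ) = 627500 / 52.168482 = 12,028.3354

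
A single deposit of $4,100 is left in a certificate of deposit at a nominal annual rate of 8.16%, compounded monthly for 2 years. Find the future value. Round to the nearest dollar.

Periodic rate i = 0.0816/12 = 0.0068; n = 2 × 12 = 24 periods.
FV = PV·(1+i)^n = 4,100 × 1.176622 = 4,824.1502

$4,824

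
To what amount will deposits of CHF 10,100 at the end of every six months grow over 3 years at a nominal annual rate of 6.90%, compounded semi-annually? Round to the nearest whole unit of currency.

CHF 66,073

i = 0.069/2 = 0.0345 per half-year; n = 3·2 = 6.
Accumulation factor s(6|0.0345) = 6.541930; FV = 10100 × 6.541930 = 66,073.4880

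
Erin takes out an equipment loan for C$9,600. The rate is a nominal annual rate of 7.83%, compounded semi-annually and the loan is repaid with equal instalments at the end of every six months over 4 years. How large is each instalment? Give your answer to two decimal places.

C$1,420.87

With 2 periods per year: i = 0.03915, n = 8.
PMT = 9600 / ( [1 − (1+0.03915)^(−8)] / 0.03915 ) = 9600 / 6.756439 = 1,420.8668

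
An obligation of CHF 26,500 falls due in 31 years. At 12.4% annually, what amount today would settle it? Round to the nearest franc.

CHF 707

PV = FV·(1+i)^(−n) = 26,500 × 0.026684 = 707.1153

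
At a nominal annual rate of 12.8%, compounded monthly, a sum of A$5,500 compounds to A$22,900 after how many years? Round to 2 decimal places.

Periodic rate i = 0.128/12 = 0.0106667.
n = ln(22900/5500) / ln(1+0.0106667) = ln(4.16364) / 0.010610 = 134.4359 months
= 134.4359/12 years

11.20 years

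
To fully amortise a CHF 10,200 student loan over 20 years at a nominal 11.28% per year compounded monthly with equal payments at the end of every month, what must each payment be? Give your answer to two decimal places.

CHF 107.23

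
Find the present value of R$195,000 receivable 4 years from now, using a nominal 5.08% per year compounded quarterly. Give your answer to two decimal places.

i = 0.0508/4 = 0.0127 per quarter; n = 4·4 = 16.
Discount factor = (1+0.0127)^(−16) = 0.817160; PV = 195,000 × 0.817160 = 159,346.1782

R$159,346.18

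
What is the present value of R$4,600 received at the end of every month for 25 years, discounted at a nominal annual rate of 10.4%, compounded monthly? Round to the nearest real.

R$490,903

i = 0.104/12 = 0.00866667 per month; n = 25·12 = 300.
Annuity factor a(300|0.00866667) = 106.718046; PV = 4600 × 106.718046 = 490,903.0118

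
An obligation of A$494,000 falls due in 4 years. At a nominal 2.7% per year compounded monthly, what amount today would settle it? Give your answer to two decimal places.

Periodic rate i = 0.027/12 = 0.00225; n = 4 × 12 = 48 periods.
PV = FV·(1+i)^(−n) = 494,000 × 0.897737 = 443,481.8317

A$443,481.83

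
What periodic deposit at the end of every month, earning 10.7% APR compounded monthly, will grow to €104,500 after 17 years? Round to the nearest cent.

€182.13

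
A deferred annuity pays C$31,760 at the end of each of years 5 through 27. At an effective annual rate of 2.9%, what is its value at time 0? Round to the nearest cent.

PV at t=4 (ordinary 23-year annuity): 31760 × a(23|0.029) = 31760 × 16.615893 = 527,720.7466
PV₀ = 527,720.7466 / (1+0.029)^4 = 527,720.7466 / 1.121144 = 470,698.3427

C$470,698.34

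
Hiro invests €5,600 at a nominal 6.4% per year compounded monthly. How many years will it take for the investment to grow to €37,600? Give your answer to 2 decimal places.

29.83 years

Periodic rate i = 0.064/12 = 0.00533333.
n = ln(37600/5600) / ln(1+0.00533333) = ln(6.71429) / 0.005319 = 357.9958 months
= 357.9958/12 years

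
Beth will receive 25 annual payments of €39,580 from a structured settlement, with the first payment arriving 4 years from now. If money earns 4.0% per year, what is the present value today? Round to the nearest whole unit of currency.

€549,686

PV at t=3 (ordinary 25-year annuity): 39580 × a(25|0.04) = 39580 × 15.622080 = 618,321.9242
Discount back 3 years: 618,321.9242 × (1+0.04)^(−3) = 618,321.9242 × 0.888996 = 549,685.9391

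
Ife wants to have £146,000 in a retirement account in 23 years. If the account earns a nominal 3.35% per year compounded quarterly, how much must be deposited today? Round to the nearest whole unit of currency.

i = 0.0335/4 = 0.008375 per quarter; n = 23·4 = 92.
PV = 146,000 / (1 + 0.008375)^92 = 146,000 / 2.153924 = 67,783.2550

£67,783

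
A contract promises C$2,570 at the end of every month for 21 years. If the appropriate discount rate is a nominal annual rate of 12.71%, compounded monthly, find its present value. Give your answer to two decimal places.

C$225,587.12

With 12 periods per year: i = 0.0105917, n = 252.
PV = PMT · [1 − (1+i)^(−n)] / i = 2570 · 87.777088 = 225,587.1155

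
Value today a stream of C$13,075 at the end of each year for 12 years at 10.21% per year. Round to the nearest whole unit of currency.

C$88,180

PV = 13075 × [1 − (1+0.1021)^(−12)] / 0.1021 = 13075 × 6.744162 = 88,179.9188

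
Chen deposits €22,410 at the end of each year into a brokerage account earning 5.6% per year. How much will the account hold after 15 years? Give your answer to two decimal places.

€505,997.53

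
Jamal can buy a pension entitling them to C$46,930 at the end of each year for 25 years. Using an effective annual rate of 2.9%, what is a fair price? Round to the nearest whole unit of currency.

PV = 46930 × [1 − (1+0.029)^(−25)] / 0.029 = 46930 × 17.608775 = 826,379.7928

C$826,380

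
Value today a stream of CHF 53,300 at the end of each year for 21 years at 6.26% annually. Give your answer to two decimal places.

CHF 613,541.87

PV = 53300 × [1 − (1+0.0626)^(−21)] / 0.0626 = 53300 × 11.511104 = 613,541.8679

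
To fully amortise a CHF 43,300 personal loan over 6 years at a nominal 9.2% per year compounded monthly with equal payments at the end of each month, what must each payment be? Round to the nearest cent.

CHF 784.81

With 12 periods per year: i = 0.00766667, n = 72.
PMT = 43300 / ( [1 − (1+0.00766667)^(−72)] / 0.00766667 ) = 43300 / 55.172539 = 784.8107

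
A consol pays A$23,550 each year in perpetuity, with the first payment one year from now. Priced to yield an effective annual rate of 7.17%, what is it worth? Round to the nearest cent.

PV = PMT / i = 23550 / 0.0717 = 328,451.8828

A$328,451.88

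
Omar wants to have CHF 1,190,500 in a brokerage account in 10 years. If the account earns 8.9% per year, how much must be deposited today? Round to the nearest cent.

CHF 507,517.01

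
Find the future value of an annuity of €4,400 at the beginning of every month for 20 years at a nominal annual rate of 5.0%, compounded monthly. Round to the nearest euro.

€1,816,084

With 12 periods per year: i = 0.00416667, n = 240.
FV = PMT · [(1+i)^n − 1] / i × (1+i) = 4400 · 412.746309 = 1,816,083.7587
(Beginning-of-period payments → annuity-due factor ×(1+i).)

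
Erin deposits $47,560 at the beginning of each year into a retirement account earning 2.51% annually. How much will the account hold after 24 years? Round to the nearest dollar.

$1,579,089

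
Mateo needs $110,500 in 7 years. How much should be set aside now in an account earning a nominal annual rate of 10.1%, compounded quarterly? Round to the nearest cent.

$54,970.35

i = 0.101/4 = 0.02525 per quarter; n = 7·4 = 28.
Discount factor = (1+0.02525)^(−28) = 0.497469; PV = 110,500 × 0.497469 = 54,970.3491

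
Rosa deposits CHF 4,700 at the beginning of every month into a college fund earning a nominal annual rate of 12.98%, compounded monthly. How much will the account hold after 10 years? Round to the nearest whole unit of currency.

With 12 periods per year: i = 0.0108167, n = 120.
FV = 4700 × [(1+0.0108167)^120 − 1] / 0.0108167 × (1+i) = 4700 × 246.383616 = 1,158,002.9974
Payments are at the start of each period, so multiply by (1+i).

CHF 1,158,003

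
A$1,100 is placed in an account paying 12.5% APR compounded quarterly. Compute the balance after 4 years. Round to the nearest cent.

Periodic rate i = 0.125/4 = 0.03125; n = 4 × 4 = 16 periods.
1,100 × (1+0.03125)^16 = 1,100 × 1.636151 = 1,799.7661

A$1,799.77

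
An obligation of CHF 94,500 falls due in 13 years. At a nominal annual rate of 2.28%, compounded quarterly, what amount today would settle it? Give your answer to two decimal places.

CHF 70,318.95

Periodic rate i = 0.0228/4 = 0.0057; n = 13 × 4 = 52 periods.
PV = 94,500 / (1 + 0.0057)^52 = 94,500 / 1.343877 = 70,318.9540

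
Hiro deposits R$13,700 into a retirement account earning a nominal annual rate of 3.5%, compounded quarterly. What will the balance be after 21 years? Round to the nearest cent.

R$28,479.91

Periodic rate i = 0.035/4 = 0.00875; n = 21 × 4 = 84 periods.
FV = 13,700 × (1 + 0.00875)^84 = 28,479.9076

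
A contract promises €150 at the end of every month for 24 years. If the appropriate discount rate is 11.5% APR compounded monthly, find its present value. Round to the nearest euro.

i = 0.115/12 = 0.00958333 per month; n = 24·12 = 288.
PV = 150 × [1 − (1+0.00958333)^(−288)] / 0.00958333 = 150 × 97.656106 = 14,648.4159

€14,648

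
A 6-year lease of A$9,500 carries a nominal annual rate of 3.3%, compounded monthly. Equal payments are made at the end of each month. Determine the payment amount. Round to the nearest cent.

Periodic rate i = 0.033/12 = 0.00275; n = 6 × 12 = 72 periods.
PMT = 9500 / ( [1 − (1+0.00275)^(−72)] / 0.00275 ) = 9500 / 65.238974 = 145.6185

A$145.62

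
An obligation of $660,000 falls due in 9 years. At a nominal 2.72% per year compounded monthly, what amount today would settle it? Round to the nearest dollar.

With 12 periods per year: i = 0.00226667, n = 108.
PV = 660,000 / (1 + 0.00226667)^108 = 660,000 / 1.277012 = 516,831.4762

$516,831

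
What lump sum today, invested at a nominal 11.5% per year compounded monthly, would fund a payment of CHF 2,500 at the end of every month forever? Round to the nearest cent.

Periodic rate i = 0.115/12 = 0.00958333.
PV = C/r = 2500/0.00958333 = 260,869.5652

CHF 260,869.57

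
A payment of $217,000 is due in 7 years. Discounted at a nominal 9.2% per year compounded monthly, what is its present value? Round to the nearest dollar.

Periodic rate i = 0.092/12 = 0.00766667; n = 7 × 12 = 84 periods.
PV = FV·(1+i)^(−n) = 217,000 × 0.526479 = 114,245.9379

$114,246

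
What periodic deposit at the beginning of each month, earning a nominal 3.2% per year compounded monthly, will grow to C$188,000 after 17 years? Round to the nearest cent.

i = 0.032/12 = 0.00266667 per month; n = 17·12 = 204.
PMT = 188000 / ( [(1+0.00266667)^204 − 1] / 0.00266667 × (1+i) ) = 188000 / 271.335752 = 692.8685

C$692.87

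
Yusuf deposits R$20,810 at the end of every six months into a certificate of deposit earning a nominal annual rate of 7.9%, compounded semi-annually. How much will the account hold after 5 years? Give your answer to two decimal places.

R$249,268.56

i = 0.079/2 = 0.0395 per half-year; n = 5·2 = 10.
FV = PMT · [(1+i)^n − 1] / i = 20810 · 11.978306 = 249,268.5560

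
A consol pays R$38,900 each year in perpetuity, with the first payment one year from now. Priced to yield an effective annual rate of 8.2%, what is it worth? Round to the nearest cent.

R$474,390.24

PV = C/r = 38900/0.082 = 474,390.2439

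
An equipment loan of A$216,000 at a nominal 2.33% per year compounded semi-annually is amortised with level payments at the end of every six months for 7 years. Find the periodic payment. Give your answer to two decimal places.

A$16,810.46

With 2 periods per year: i = 0.01165, n = 14.
Annuity-PV factor = 12.849144; PMT = 216000 / 12.849144 = 16,810.4588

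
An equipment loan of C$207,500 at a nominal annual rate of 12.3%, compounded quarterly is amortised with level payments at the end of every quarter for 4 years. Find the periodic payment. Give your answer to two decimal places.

i = 0.123/4 = 0.03075 per quarter; n = 4·4 = 16.
PMT = 207500 / ( [1 − (1+0.03075)^(−16)] / 0.03075 ) = 207500 / 12.489383 = 16,614.1118

C$16,614.11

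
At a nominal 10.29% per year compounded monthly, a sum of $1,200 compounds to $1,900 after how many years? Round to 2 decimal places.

Periodic rate i = 0.1029/12 = 0.008575.
n = ln(1900/1200) / ln(1+0.008575) = ln(1.58333) / 0.008538 = 53.8192 months
= 53.8192/12 years

4.48 years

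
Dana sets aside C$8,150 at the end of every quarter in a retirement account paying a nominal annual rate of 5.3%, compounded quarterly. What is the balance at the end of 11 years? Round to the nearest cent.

C$482,577.89

Periodic rate i = 0.053/4 = 0.01325; n = 11 × 4 = 44 periods.
FV = PMT · [(1+i)^n − 1] / i = 8150 · 59.212011 = 482,577.8892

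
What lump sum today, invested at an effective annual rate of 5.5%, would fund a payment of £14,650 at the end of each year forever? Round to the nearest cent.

£266,363.64

PV = C/r = 14650/0.055 = 266,363.6364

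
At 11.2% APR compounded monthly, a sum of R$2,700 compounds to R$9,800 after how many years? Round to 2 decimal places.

11.56 years

Periodic rate i = 0.112/12 = 0.00933333.
(1+i)^n = 9800/2700 = 3.62963, so n = ln 3.62963 / ln 1.00933 = 138.7647 months
= 138.7647/12 years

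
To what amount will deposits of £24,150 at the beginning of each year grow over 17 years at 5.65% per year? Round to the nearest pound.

£697,945

FV = 24150 × [(1+0.0565)^17 − 1] / 0.0565 × (1+i) = 24150 × 28.900405 = 697,944.7900
(Beginning-of-period payments → annuity-due factor ×(1+i).)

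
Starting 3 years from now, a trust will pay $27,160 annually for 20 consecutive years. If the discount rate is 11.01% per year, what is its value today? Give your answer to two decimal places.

$175,394.60

PV at t=2 (ordinary 20-year annuity): 27160 × a(20|0.1101) = 27160 × 7.958123 = 216,142.6266
PV₀ = 216,142.6266 / (1+0.1101)^2 = 216,142.6266 / 1.232322 = 175,394.6004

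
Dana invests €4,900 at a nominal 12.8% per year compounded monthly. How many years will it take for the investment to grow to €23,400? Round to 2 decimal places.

12.28 years

Periodic rate i = 0.128/12 = 0.0106667.
(1+i)^n = 23400/4900 = 4.77551, so n = ln 4.77551 / ln 1.01067 = 147.3586 months
= 147.3586/12 years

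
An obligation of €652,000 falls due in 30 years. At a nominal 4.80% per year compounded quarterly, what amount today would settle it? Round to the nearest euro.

€155,807

Periodic rate i = 0.048/4 = 0.012; n = 30 × 4 = 120 periods.
Discount factor = (1+0.012)^(−120) = 0.238967; PV = 652,000 × 0.238967 = 155,806.6878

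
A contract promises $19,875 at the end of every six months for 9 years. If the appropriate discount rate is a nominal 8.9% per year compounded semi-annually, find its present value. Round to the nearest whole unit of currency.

With 2 periods per year: i = 0.0445, n = 18.
Annuity factor a(18|0.0445) = 12.208587; PV = 19875 × 12.208587 = 242,645.6715

$242,646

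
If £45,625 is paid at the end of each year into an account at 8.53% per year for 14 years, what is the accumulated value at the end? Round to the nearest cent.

£1,147,607.66

FV = PMT · [(1+i)^n − 1] / i = 45625 · 25.153045 = 1,147,607.6588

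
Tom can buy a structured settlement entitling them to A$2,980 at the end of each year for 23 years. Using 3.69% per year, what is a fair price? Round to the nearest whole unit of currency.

PV = PMT · [1 − (1+i)^(−n)] / i = 2980 · 15.323519 = 45,664.0873

A$45,664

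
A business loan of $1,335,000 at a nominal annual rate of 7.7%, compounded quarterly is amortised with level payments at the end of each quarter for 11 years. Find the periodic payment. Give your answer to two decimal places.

$45,257.32

i = 0.077/4 = 0.01925 per quarter; n = 11·4 = 44.
Annuity-PV factor = 29.497988; PMT = 1.335e+06 / 29.497988 = 45,257.3239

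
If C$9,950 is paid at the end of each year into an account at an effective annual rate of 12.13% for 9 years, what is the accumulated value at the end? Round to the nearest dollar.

C$147,829

Accumulation factor s(9|0.1213) = 14.857233; FV = 9950 × 14.857233 = 147,829.4705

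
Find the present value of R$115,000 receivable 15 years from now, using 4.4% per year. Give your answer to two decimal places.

PV = FV·(1+i)^(−n) = 115,000 × 0.524195 = 60,282.3758

R$60,282.38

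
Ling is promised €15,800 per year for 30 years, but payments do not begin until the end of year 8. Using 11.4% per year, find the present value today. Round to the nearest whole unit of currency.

PV at t=7 (ordinary 30-year annuity): 15800 × a(30|0.114) = 15800 × 8.427945 = 133,161.5292
Discount back 7 years: 133,161.5292 × (1+0.114)^(−7) = 133,161.5292 × 0.469682 = 62,543.5370

€62,544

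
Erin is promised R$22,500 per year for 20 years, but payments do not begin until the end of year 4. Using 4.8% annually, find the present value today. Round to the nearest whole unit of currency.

R$247,794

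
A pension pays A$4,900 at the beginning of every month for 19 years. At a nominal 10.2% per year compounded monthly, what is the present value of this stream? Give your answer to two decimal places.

A$496,969.65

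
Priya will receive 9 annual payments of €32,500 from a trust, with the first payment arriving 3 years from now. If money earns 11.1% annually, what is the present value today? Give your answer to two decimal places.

PV at t=2 (ordinary 9-year annuity): 32500 × a(9|0.111) = 32500 × 5.515592 = 179,256.7242
Discount back 2 years: 179,256.7242 × (1+0.111)^(−2) = 179,256.7242 × 0.810162 = 145,226.9906

€145,226.99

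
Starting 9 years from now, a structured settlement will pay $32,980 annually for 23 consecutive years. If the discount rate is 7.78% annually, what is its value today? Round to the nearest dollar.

Value one period before first payment (t=8): 32980 × [1 − (1+0.0778)^(−23)] / 0.0778 = 32980 × 10.559212 = 348,242.8218
PV₀ = 348,242.8218 / (1+0.0778)^8 = 348,242.8218 / 1.820981 = 191,239.1211

$191,239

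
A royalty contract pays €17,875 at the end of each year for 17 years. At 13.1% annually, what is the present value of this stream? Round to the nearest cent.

€119,619.36

PV = PMT · [1 − (1+i)^(−n)] / i = 17875 · 6.691992 = 119,619.3603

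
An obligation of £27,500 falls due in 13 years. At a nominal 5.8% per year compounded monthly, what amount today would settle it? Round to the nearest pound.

£12,962

i = 0.058/12 = 0.00483333 per month; n = 13·12 = 156.
Discount factor = (1+0.00483333)^(−156) = 0.471336; PV = 27,500 × 0.471336 = 12,961.7449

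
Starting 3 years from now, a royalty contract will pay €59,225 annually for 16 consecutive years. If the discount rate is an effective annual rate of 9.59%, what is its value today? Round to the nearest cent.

PV at t=2 (ordinary 16-year annuity): 59225 × a(16|0.0959) = 59225 × 8.018475 = 474,894.1538
PV₀ = 474,894.1538 / (1+0.0959)^2 = 474,894.1538 / 1.200997 = 395,416.6654

€395,416.67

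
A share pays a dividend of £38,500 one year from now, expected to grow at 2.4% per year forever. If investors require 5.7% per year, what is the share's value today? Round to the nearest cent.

£1,166,666.67

PV = D₁/(r − g) = 38500/(0.057 − 0.024) = 1,166,666.6667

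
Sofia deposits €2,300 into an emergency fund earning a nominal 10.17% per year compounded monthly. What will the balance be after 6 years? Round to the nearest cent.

Periodic rate i = 0.1017/12 = 0.008475; n = 6 × 12 = 72 periods.
2,300 × (1+0.008475)^72 = 2,300 × 1.836073 = 4,222.9668

€4,222.97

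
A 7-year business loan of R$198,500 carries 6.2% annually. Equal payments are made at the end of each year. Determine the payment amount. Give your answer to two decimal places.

Annuity-PV factor = 5.542915; PMT = 198500 / 5.542915 = 35,811.4808

R$35,811.48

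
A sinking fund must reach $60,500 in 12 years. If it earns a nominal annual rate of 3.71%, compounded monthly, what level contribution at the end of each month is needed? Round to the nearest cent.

With 12 periods per year: i = 0.00309167, n = 144.
FV-annuity factor = 181.044987; PMT = 60500 / 181.044987 = 334.1711

$334.17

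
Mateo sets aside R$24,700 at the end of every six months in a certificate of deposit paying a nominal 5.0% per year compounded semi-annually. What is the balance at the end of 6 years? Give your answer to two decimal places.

With 2 periods per year: i = 0.025, n = 12.
Accumulation factor s(12|0.025) = 13.795553; FV = 24700 × 13.795553 = 340,750.1584

R$340,750.16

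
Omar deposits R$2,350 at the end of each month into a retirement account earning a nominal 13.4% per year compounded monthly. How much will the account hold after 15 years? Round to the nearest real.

R$1,342,791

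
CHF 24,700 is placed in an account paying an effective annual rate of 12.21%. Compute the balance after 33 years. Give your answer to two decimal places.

24,700 × (1+0.1221)^33 = 24,700 × 44.775615 = 1,105,957.6867

CHF 1,105,957.69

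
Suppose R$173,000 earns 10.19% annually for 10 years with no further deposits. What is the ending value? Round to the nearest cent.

FV = 173,000 × (1 + 0.1019)^10 = 456,528.5411

R$456,528.54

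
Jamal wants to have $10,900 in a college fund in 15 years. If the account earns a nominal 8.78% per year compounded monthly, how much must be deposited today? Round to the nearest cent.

$2,934.56

Periodic rate i = 0.0878/12 = 0.00731667; n = 15 × 12 = 180 periods.
PV = FV·(1+i)^(−n) = 10,900 × 0.269226 = 2,934.5597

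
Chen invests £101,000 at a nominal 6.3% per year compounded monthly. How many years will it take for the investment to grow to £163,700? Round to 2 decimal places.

Periodic rate i = 0.063/12 = 0.00525.
(1+i)^n = 163700/101000 = 1.62079, so n = ln 1.62079 / ln 1.00525 = 92.2251 months
= 92.2251/12 years

7.69 years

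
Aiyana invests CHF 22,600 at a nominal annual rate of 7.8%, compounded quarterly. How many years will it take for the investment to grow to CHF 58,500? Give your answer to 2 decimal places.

12.31 years

Periodic rate i = 0.078/4 = 0.0195.
n = ln(58500/22600) / ln(1+0.0195) = ln(2.58850) / 0.019312 = 49.2472 quarters
= 49.2472/4 years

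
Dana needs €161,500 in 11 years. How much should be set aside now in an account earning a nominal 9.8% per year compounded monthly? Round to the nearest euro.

€55,196

Periodic rate i = 0.098/12 = 0.00816667; n = 11 × 12 = 132 periods.
PV = FV·(1+i)^(−n) = 161,500 × 0.341768 = 55,195.5954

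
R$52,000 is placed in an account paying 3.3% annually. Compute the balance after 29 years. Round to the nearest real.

52,000 × (1+0.033)^29 = 52,000 × 2.563949 = 133,325.3301

R$133,325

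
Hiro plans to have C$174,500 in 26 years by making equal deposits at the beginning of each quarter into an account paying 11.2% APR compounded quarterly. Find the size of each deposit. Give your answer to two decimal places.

i = 0.112/4 = 0.028 per quarter; n = 26·4 = 104.
PMT = 174500 / ( [(1+0.028)^104 − 1] / 0.028 × (1+i) ) = 174500 / 612.097915 = 285.0851

C$285.09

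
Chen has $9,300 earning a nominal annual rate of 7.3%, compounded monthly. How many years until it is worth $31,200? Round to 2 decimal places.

16.63 years

Periodic rate i = 0.073/12 = 0.00608333.
(1+i)^n = 31200/9300 = 3.35484, so n = ln 3.35484 / ln 1.00608 = 199.5751 months
= 199.5751/12 years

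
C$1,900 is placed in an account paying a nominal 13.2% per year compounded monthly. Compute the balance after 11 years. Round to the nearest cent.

C$8,052.04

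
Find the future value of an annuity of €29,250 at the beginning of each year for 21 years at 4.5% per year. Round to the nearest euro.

€1,032,624

Accumulation factor s(21|0.045) × (1+i) = 35.303378; FV = 29250 × 35.303378 = 1,032,623.8052
(annuity-due: payments at period start, so ×(1+i).)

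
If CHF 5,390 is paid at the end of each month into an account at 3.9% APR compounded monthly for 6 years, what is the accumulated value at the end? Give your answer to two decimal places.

With 12 periods per year: i = 0.00325, n = 72.
Accumulation factor s(72|0.00325) = 80.973883; FV = 5390 × 80.973883 = 436,449.2313

CHF 436,449.23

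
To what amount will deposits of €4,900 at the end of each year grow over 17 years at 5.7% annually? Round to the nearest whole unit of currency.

€134,630

Accumulation factor s(17|0.057) = 27.475564; FV = 4900 × 27.475564 = 134,630.2625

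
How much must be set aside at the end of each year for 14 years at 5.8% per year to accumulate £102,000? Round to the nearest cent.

£4,922.17

FV-annuity factor = 20.722567; PMT = 102000 / 20.722567 = 4,922.1700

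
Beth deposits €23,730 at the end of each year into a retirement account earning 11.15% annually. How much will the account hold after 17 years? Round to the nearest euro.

€1,070,935

Accumulation factor s(17|0.1115) = 45.129996; FV = 23730 × 45.129996 = 1,070,934.8016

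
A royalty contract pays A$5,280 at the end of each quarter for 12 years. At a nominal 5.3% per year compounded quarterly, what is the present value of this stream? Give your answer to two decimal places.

Periodic rate i = 0.053/4 = 0.01325; n = 12 × 4 = 48 periods.
PV = PMT · [1 − (1+i)^(−n)] / i = 5280 · 35.349315 = 186,644.3806

A$186,644.38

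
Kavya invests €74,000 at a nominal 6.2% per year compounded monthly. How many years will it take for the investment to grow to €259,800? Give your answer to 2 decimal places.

20.31 years

Periodic rate i = 0.062/12 = 0.00516667.
n = ln(259800/74000) / ln(1+0.00516667) = ln(3.51081) / 0.005153 = 243.6945 months
= 243.6945/12 years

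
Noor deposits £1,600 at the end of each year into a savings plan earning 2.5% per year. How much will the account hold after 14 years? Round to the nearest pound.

£26,430

FV = 1600 × [(1+0.025)^14 − 1] / 0.025 = 1600 × 16.518953 = 26,430.3245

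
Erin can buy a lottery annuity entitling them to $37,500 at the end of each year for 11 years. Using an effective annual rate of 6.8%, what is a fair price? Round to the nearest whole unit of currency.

Annuity factor a(11|0.068) = 7.573948; PV = 37500 × 7.573948 = 284,023.0681

$284,023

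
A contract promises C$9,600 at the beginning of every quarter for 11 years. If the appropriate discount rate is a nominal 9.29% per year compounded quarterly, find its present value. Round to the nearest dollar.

C$268,935

With 4 periods per year: i = 0.023225, n = 44.
PV = 9600 × [1 − (1+0.023225)^(−44)] / 0.023225 × (1+i) = 9600 × 28.014067 = 268,935.0398
(Beginning-of-period payments → annuity-due factor ×(1+i).)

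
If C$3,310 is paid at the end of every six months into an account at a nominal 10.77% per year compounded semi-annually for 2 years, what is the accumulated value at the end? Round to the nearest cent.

C$14,348.37

i = 0.1077/2 = 0.05385 per half-year; n = 2·2 = 4.
Accumulation factor s(4|0.05385) = 4.334855; FV = 3310 × 4.334855 = 14,348.3715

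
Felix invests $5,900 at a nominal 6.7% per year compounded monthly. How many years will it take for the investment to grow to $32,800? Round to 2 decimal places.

25.68 years

Periodic rate i = 0.067/12 = 0.00558333.
n = ln(32800/5900) / ln(1+0.00558333) = ln(5.55932) / 0.005568 = 308.1064 months
= 308.1064/12 years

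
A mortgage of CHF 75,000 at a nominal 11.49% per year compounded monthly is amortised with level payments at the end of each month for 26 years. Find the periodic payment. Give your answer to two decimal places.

Periodic rate i = 0.1149/12 = 0.009575; n = 26 × 12 = 312 periods.
PMT = 75000 / ( [1 − (1+0.009575)^(−312)] / 0.009575 ) = 75000 / 99.097651 = 756.8292

CHF 756.83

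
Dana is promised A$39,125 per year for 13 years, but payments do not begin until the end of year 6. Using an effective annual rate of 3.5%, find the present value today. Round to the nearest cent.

Value one period before first payment (t=5): 39125 × [1 − (1+0.035)^(−13)] / 0.035 = 39125 × 10.302738 = 403,094.6433
Discount back 5 years: 403,094.6433 × (1+0.035)^(−5) = 403,094.6433 × 0.841973 = 339,394.8734

A$339,394.87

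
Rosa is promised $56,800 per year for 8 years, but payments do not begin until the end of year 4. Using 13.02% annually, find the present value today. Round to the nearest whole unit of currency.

Value one period before first payment (t=3): 56800 × [1 − (1+0.1302)^(−8)] / 0.1302 = 56800 × 4.795486 = 272,383.6279
Discount back 3 years: 272,383.6279 × (1+0.1302)^(−3) = 272,383.6279 × 0.692682 = 188,675.3182

$188,675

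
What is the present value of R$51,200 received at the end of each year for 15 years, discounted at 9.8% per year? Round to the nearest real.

PV = 51200 × [1 − (1+0.098)^(−15)] / 0.098 = 51200 × 7.693705 = 393,917.7141

R$393,918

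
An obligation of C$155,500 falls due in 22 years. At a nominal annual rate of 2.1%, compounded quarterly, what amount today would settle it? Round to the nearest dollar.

Periodic rate i = 0.021/4 = 0.00525; n = 22 × 4 = 88 periods.
Discount factor = (1+0.00525)^(−88) = 0.630784; PV = 155,500 × 0.630784 = 98,086.9425

C$98,087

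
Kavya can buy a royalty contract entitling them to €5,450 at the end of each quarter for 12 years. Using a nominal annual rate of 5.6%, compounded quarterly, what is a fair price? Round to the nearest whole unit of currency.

€189,554

Periodic rate i = 0.056/4 = 0.014; n = 12 × 4 = 48 periods.
Annuity factor a(48|0.014) = 34.780584; PV = 5450 × 34.780584 = 189,554.1853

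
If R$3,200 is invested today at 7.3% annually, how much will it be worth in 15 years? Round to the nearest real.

R$9,208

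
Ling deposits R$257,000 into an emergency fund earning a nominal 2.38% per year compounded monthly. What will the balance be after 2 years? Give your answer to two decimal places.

Periodic rate i = 0.0238/12 = 0.00198333; n = 2 × 12 = 24 periods.
257,000 × (1+0.00198333)^24 = 257,000 × 1.048702 = 269,516.3197

R$269,516.32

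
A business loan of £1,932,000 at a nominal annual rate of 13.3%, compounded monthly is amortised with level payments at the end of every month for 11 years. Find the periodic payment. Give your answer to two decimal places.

£27,932.85

Periodic rate i = 0.133/12 = 0.0110833; n = 11 × 12 = 132 periods.
PMT = 1.932e+06 / ( [1 − (1+0.0110833)^(−132)] / 0.0110833 ) = 1.932e+06 / 69.165873 = 27,932.8508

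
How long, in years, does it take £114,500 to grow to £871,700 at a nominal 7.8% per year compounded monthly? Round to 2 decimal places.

Periodic rate i = 0.078/12 = 0.0065.
(1+i)^n = 871700/114500 = 7.61310, so n = ln 7.61310 / ln 1.0065 = 313.3016 months
= 313.3016/12 years

26.11 years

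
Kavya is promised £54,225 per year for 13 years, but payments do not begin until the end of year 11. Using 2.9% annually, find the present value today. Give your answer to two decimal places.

£436,076.96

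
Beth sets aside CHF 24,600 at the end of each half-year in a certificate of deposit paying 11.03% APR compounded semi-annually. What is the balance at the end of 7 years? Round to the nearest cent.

CHF 499,720.11

With 2 periods per year: i = 0.05515, n = 14.
FV = 24600 × [(1+0.05515)^14 − 1] / 0.05515 = 24600 × 20.313826 = 499,720.1098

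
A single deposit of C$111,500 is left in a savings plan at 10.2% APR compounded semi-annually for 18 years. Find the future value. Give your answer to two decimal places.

C$668,301.82

i = 0.102/2 = 0.051 per half-year; n = 18·2 = 36.
FV = 111,500 × (1 + 0.051)^36 = 668,301.8209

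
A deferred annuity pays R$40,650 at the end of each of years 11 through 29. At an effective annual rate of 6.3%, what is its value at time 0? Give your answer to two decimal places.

R$240,545.13

PV at t=10 (ordinary 19-year annuity): 40650 × a(19|0.063) = 40650 × 10.901058 = 443,128.0150
Discount back 10 years: 443,128.0150 × (1+0.063)^(−10) = 443,128.0150 × 0.542834 = 240,545.1264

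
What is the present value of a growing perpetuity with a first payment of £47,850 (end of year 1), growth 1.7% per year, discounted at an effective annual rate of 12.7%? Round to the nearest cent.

£435,000.00

PV = D₁/(r − g) = 47850/(0.127 − 0.017) = 435,000.0000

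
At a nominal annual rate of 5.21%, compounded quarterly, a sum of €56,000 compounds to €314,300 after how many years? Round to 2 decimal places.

33.32 years

Periodic rate i = 0.0521/4 = 0.013025.
(1+i)^n = 314300/56000 = 5.61250, so n = ln 5.61250 / ln 1.01303 = 133.2980 quarters
= 133.2980/4 years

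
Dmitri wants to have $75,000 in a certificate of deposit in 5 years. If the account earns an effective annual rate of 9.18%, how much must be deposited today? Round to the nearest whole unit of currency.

$48,344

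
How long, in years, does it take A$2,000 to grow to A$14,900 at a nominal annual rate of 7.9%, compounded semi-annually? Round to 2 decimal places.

Periodic rate i = 0.079/2 = 0.0395.
n = ln(14900/2000) / ln(1+0.0395) = ln(7.45000) / 0.038740 = 51.8385 half-years
= 51.8385/2 years

25.92 years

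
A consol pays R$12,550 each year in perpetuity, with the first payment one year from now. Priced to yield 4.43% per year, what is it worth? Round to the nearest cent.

R$283,295.71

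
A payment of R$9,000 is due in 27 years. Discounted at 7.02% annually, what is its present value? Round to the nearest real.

R$1,441

PV = FV·(1+i)^(−n) = 9,000 × 0.160120 = 1,441.0829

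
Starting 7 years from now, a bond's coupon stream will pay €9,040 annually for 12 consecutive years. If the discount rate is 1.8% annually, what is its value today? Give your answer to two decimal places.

PV at t=6 (ordinary 12-year annuity): 9040 × a(12|0.018) = 9040 × 10.706412 = 96,785.9600
PV₀ = 96,785.9600 / (1+0.018)^6 = 96,785.9600 / 1.112978 = 86,961.2341

€86,961.23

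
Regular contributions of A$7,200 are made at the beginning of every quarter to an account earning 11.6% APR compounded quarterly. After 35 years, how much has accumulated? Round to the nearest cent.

With 4 periods per year: i = 0.029, n = 140.
FV = PMT · [(1+i)^n − 1] / i × (1+i) = 7200 · 1906.162308 = 13,724,368.6162
Payments are at the start of each period, so multiply by (1+i).

A$13,724,368.62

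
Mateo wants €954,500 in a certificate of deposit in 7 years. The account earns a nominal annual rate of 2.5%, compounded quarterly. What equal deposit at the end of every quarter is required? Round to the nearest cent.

Periodic rate i = 0.025/4 = 0.00625; n = 7 × 4 = 28 periods.
PMT = 954500 / ( [(1+0.00625)^28 − 1] / 0.00625 ) = 954500 / 30.495621 = 31,299.5756

€31,299.58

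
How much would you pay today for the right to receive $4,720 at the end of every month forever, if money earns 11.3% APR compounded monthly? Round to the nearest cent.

$501,238.94

Periodic rate i = 0.113/12 = 0.00941667.
PV = PMT / i = 4720 / 0.00941667 = 501,238.9381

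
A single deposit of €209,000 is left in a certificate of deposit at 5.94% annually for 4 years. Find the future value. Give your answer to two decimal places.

€263,260.78

FV = PV·(1+i)^n = 209,000 × 1.259621 = 263,260.7781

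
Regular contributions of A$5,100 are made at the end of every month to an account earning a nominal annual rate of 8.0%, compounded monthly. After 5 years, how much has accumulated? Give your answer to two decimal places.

A$374,731.97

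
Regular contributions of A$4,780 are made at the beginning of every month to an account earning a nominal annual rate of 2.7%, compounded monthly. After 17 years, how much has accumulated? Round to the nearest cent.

A$1,238,516.58

With 12 periods per year: i = 0.00225, n = 204.
FV = 4780 × [(1+0.00225)^204 − 1] / 0.00225 × (1+i) = 4780 × 259.103887 = 1,238,516.5822
(Beginning-of-period payments → annuity-due factor ×(1+i).)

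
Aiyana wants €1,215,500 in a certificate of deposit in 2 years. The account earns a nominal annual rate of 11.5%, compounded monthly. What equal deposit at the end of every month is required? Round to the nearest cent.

€45,285.86

Periodic rate i = 0.115/12 = 0.00958333; n = 2 × 12 = 24 periods.
PMT = 1.2155e+06 / ( [(1+0.00958333)^24 − 1] / 0.00958333 ) = 1.2155e+06 / 26.840607 = 45,285.8616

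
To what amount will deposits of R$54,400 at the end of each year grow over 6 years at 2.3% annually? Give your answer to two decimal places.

R$345,753.57

FV = PMT · [(1+i)^n − 1] / i = 54400 · 6.355764 = 345,753.5720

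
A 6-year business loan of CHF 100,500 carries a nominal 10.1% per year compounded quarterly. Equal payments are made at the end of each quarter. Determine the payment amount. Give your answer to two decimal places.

CHF 5,634.77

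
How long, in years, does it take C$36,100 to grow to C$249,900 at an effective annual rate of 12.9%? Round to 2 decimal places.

(1+i)^n = 249900/36100 = 6.92244, so n = ln 6.92244 / ln 1.129 = 15.9460 years

15.95 years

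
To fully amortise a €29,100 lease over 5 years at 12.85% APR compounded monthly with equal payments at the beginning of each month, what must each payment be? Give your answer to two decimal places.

€652.89

Periodic rate i = 0.1285/12 = 0.0107083; n = 5 × 12 = 60 periods.
PMT = 29100 / ( [1 − (1+0.0107083)^(−60)] / 0.0107083 × (1+i) ) = 29100 / 44.571012 = 652.8907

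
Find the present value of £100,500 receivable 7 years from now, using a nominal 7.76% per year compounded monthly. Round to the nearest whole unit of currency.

£58,481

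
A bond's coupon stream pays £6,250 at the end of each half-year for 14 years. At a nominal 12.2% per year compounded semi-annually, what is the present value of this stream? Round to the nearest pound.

With 2 periods per year: i = 0.061, n = 28.
PV = PMT · [1 − (1+i)^(−n)] / i = 6250 · 13.269958 = 82,937.2355

£82,937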